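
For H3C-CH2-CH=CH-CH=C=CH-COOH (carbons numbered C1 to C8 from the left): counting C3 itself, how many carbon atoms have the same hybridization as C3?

C3 is sp2 (one π bond).
C1: sp3
C2: sp3
C3: sp2 ✓
C4: sp2 ✓
C5: sp2 ✓
C6: sp
C7: sp2 ✓
C8: sp2 ✓
5 carbons are sp2.

5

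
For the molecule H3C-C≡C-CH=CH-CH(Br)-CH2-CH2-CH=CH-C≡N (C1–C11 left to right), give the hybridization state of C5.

C5: 3 σ bonds, plus one π bond — 3 electron domains, sp2.

sp²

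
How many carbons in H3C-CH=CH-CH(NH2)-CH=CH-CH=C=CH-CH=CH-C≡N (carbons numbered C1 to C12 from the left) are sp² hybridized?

C1: sp3
C2: sp2 ✓
C3: sp2 ✓
C4: sp3
C5: sp2 ✓
C6: sp2 ✓
C7: sp2 ✓
C8: sp
C9: sp2 ✓
C10: sp2 ✓
C11: sp2 ✓
C12: sp
C2, C3, C5, C6, C7, C9, C10, C11 → 8 sp2 carbons.

8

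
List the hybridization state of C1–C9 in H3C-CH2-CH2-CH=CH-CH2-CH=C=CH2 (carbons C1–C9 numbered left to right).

C1: 4 σ bonds; 4 regions of electron density → sp3.
C2: 4 σ bonds; 4 regions of electron density → sp3.
C3: 4 σ bonds; 4 regions of electron density → sp3.
C4 carries 3 σ bonds, plus one π bond, giving a steric number of 3, so it is sp2.
C5 (3 σ bonds, plus one π bond) has steric number 3: sp2.
C6 (4 σ bonds) has steric number 4: sp3.
C7 — 3 σ bonds, plus one π bond. Steric number 3, so sp2.
C8 is sp: 2 σ bonds, plus two π bonds, 2 electron-density regions.
C9 has 3 σ bonds, plus one π bond: steric number 3 → sp2.

C1 sp3, C2 sp3, C3 sp3, C4 sp2, C5 sp2, C6 sp3, C7 sp2, C8 sp, C9 sp2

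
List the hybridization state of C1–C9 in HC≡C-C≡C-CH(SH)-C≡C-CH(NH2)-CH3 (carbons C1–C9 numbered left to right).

C1 sp, C2 sp, C3 sp, C4 sp, C5 sp3, C6 sp, C7 sp, C8 sp3, C9 sp3

C1: 2 σ bonds, plus two π bonds; 2 regions of electron density → sp.
C2: 2 σ bonds, plus two π bonds; 2 regions of electron density → sp.
C3 carries 2 σ bonds, plus two π bonds, giving a steric number of 2, so it is sp.
C4 — 2 σ bonds, plus two π bonds. Steric number 2, so sp.
C5 (4 σ bonds) has steric number 4: sp3.
C6 has 2 σ bonds, plus two π bonds: steric number 2 → sp.
C7 — 2 σ bonds, plus two π bonds. Steric number 2, so sp.
C8 carries 4 σ bonds, giving a steric number of 4, so it is sp3.
C9 has 4 σ bonds: steric number 4 → sp3.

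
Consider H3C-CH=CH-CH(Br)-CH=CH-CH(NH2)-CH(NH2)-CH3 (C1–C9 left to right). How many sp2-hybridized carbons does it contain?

4

C1: sp3
C2: sp2 ✓
C3: sp2 ✓
C4: sp3
C5: sp2 ✓
C6: sp2 ✓
C7: sp3
C8: sp3
C9: sp3
C2, C3, C5, C6 → 4 sp2 carbons.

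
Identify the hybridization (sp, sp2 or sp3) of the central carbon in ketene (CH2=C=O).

The central carbon: 2 σ bonds, plus two π bonds — 2 electron domains, sp.

sp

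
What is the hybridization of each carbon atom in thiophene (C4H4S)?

Each carbon atom is sp2: 3 σ bonds, plus one π bond, 3 electron-density regions.

sp2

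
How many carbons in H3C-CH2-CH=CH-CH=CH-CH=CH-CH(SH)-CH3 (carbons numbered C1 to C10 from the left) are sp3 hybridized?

C1: sp3 ✓
C2: sp3 ✓
C3: sp2
C4: sp2
C5: sp2
C6: sp2
C7: sp2
C8: sp2
C9: sp3 ✓
C10: sp3 ✓
C1, C2, C9, C10 → 4 sp3 carbons.

4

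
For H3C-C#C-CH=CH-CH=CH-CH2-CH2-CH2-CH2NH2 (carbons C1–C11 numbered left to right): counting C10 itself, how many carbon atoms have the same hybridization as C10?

5

C10 is sp3 (only σ bonds).
C1: sp3 ✓
C2: sp
C3: sp
C4: sp2
C5: sp2
C6: sp2
C7: sp2
C8: sp3 ✓
C9: sp3 ✓
C10: sp3 ✓
C11: sp3 ✓
5 carbons are sp3.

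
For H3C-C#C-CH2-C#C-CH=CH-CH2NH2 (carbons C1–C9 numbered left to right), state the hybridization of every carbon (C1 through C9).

C1: 4 σ bonds — 4 electron domains, sp3.
C2 is sp: 2 σ bonds, plus two π bonds, 2 electron-density regions.
C3 — 2 σ bonds, plus two π bonds. Steric number 2, so sp.
C4 carries 4 σ bonds, giving a steric number of 4, so it is sp3.
C5 is sp: 2 σ bonds, plus two π bonds, 2 electron-density regions.
C6: 2 σ bonds, plus two π bonds — 2 electron domains, sp.
C7 — 3 σ bonds, plus one π bond. Steric number 3, so sp2.
C8 has 3 σ bonds, plus one π bond: steric number 3 → sp2.
C9 — 4 σ bonds. Steric number 4, so sp3.

C1 sp3, C2 sp, C3 sp, C4 sp3, C5 sp, C6 sp, C7 sp2, C8 sp2, C9 sp3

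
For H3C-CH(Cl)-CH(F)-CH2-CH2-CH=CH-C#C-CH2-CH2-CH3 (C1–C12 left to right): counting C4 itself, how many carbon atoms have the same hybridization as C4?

8

C4 is sp3 (only σ bonds).
C1: sp3 ✓
C2: sp3 ✓
C3: sp3 ✓
C4: sp3 ✓
C5: sp3 ✓
C6: sp2
C7: sp2
C8: sp
C9: sp
C10: sp3 ✓
C11: sp3 ✓
C12: sp3 ✓
8 carbons are sp3.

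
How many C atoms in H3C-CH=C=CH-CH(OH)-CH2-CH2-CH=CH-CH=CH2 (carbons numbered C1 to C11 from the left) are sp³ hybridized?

4

C1: sp3 ✓
C2: sp2
C3: sp
C4: sp2
C5: sp3 ✓
C6: sp3 ✓
C7: sp3 ✓
C8: sp2
C9: sp2
C10: sp2
C11: sp2
C1, C5, C6, C7 → 4 sp3 carbons.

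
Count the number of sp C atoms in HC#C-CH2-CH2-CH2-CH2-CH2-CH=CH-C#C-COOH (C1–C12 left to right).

4

C1: sp ✓
C2: sp ✓
C3: sp3
C4: sp3
C5: sp3
C6: sp3
C7: sp3
C8: sp2
C9: sp2
C10: sp ✓
C11: sp ✓
C12: sp2
C1, C2, C10, C11 → 4 sp carbons.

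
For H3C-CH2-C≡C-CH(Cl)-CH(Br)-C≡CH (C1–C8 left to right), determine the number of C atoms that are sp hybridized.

C1: sp3
C2: sp3
C3: sp ✓
C4: sp ✓
C5: sp3
C6: sp3
C7: sp ✓
C8: sp ✓
C3, C4, C7, C8 → 4 sp carbons.

4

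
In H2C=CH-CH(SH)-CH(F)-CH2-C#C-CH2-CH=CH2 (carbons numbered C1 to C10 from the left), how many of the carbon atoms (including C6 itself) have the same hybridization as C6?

2

C6 is sp (two π bonds).
C1: sp2
C2: sp2
C3: sp3
C4: sp3
C5: sp3
C6: sp ✓
C7: sp ✓
C8: sp3
C9: sp2
C10: sp2
2 carbons are sp.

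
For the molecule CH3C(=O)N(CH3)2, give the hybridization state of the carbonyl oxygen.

The carbonyl oxygen: 1 σ bond and 2 lone pairs, plus one π bond — 3 electron domains, sp2.

sp2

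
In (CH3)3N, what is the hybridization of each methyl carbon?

sp3

Each methyl carbon (4 σ bonds) has steric number 4: sp3.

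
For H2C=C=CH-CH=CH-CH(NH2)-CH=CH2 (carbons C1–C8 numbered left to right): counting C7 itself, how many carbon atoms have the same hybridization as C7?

C7 is sp2 (one π bond).
C1: sp2 ✓
C2: sp
C3: sp2 ✓
C4: sp2 ✓
C5: sp2 ✓
C6: sp3
C7: sp2 ✓
C8: sp2 ✓
6 carbons are sp2.

6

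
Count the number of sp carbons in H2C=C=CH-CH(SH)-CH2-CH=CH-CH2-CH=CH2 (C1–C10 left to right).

C1: sp2
C2: sp ✓
C3: sp2
C4: sp3
C5: sp3
C6: sp2
C7: sp2
C8: sp3
C9: sp2
C10: sp2
C2 → 1 sp carbon.

1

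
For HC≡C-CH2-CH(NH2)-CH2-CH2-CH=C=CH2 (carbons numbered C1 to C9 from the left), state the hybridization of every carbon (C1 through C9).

C1 is sp: 2 σ bonds, plus two π bonds, 2 electron-density regions.
C2 carries 2 σ bonds, plus two π bonds, giving a steric number of 2, so it is sp.
C3 (4 σ bonds) has steric number 4: sp3.
C4: 4 σ bonds — 4 electron domains, sp3.
C5 carries 4 σ bonds, giving a steric number of 4, so it is sp3.
C6 has 4 σ bonds: steric number 4 → sp3.
C7: 3 σ bonds, plus one π bond — 3 electron domains, sp2.
C8 (2 σ bonds, plus two π bonds) has steric number 2: sp.
C9: 3 σ bonds, plus one π bond — 3 electron domains, sp2.

C1 sp, C2 sp, C3 sp3, C4 sp3, C5 sp3, C6 sp3, C7 sp2, C8 sp, C9 sp2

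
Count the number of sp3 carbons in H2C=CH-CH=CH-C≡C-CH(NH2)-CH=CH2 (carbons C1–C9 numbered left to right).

C1: sp2
C2: sp2
C3: sp2
C4: sp2
C5: sp
C6: sp
C7: sp3 ✓
C8: sp2
C9: sp2
C7 → 1 sp3 carbon.

1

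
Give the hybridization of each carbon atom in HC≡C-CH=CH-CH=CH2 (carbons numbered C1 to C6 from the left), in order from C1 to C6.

C1: 2 σ bonds, plus two π bonds — 2 electron domains, sp.
C2 has 2 σ bonds, plus two π bonds: steric number 2 → sp.
C3 — 3 σ bonds, plus one π bond. Steric number 3, so sp2.
C4 carries 3 σ bonds, plus one π bond, giving a steric number of 3, so it is sp2.
C5: 3 σ bonds, plus one π bond; 3 regions of electron density → sp2.
C6: 3 σ bonds, plus one π bond; 3 regions of electron density → sp2.

C1 sp, C2 sp, C3 sp2, C4 sp2, C5 sp2, C6 sp2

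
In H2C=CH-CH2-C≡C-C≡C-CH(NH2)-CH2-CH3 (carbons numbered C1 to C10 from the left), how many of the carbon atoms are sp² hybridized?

2

C1: sp2 ✓
C2: sp2 ✓
C3: sp3
C4: sp
C5: sp
C6: sp
C7: sp
C8: sp3
C9: sp3
C10: sp3
C1, C2 → 2 sp2 carbons.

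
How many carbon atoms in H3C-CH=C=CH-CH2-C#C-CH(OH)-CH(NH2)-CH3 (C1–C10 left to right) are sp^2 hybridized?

2

C1: sp3
C2: sp2 ✓
C3: sp
C4: sp2 ✓
C5: sp3
C6: sp
C7: sp
C8: sp3
C9: sp3
C10: sp3
C2, C4 → 2 sp2 carbons.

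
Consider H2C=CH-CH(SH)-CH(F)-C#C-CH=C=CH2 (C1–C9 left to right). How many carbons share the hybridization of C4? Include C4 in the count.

2

C4 is sp3 (only σ bonds).
C1: sp2
C2: sp2
C3: sp3 ✓
C4: sp3 ✓
C5: sp
C6: sp
C7: sp2
C8: sp
C9: sp2
2 carbons are sp3.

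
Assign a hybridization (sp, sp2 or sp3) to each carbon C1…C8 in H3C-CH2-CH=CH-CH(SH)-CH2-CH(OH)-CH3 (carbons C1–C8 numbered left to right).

C1 carries 4 σ bonds, giving a steric number of 4, so it is sp3.
C2 (4 σ bonds) has steric number 4: sp3.
C3 has 3 σ bonds, plus one π bond: steric number 3 → sp2.
C4 — 3 σ bonds, plus one π bond. Steric number 3, so sp2.
C5 has 4 σ bonds: steric number 4 → sp3.
C6: 4 σ bonds — 4 electron domains, sp3.
C7 — 4 σ bonds. Steric number 4, so sp3.
C8 (4 σ bonds) has steric number 4: sp3.

C1 sp3, C2 sp3, C3 sp2, C4 sp2, C5 sp3, C6 sp3, C7 sp3, C8 sp3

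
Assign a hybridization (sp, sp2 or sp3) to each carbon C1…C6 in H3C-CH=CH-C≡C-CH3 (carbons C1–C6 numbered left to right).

C1 sp3, C2 sp2, C3 sp2, C4 sp, C5 sp, C6 sp3

C1 has 4 σ bonds: steric number 4 → sp3.
C2 carries 3 σ bonds, plus one π bond, giving a steric number of 3, so it is sp2.
C3 — 3 σ bonds, plus one π bond. Steric number 3, so sp2.
C4: 2 σ bonds, plus two π bonds — 2 electron domains, sp.
C5 (2 σ bonds, plus two π bonds) has steric number 2: sp.
C6 is sp3: 4 σ bonds, 4 electron-density regions.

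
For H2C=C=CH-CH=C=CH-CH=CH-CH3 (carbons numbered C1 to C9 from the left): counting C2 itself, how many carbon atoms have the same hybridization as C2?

C2 is sp (two π bonds).
C1: sp2
C2: sp ✓
C3: sp2
C4: sp2
C5: sp ✓
C6: sp2
C7: sp2
C8: sp2
C9: sp3
2 carbons are sp.

2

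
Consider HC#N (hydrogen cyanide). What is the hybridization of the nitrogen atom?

The nitrogen atom is sp: 1 σ bond and 1 lone pair, plus two π bonds, 2 electron-density regions.

sp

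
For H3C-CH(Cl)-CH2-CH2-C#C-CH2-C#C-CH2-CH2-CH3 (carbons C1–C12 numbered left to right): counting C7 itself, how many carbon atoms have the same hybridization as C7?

C7 is sp3 (only σ bonds).
C1: sp3 ✓
C2: sp3 ✓
C3: sp3 ✓
C4: sp3 ✓
C5: sp
C6: sp
C7: sp3 ✓
C8: sp
C9: sp
C10: sp3 ✓
C11: sp3 ✓
C12: sp3 ✓
8 carbons are sp3.

8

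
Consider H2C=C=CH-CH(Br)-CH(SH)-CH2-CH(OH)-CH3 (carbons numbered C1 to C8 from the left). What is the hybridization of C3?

sp2

C3 — 3 σ bonds, plus one π bond. Steric number 3, so sp2.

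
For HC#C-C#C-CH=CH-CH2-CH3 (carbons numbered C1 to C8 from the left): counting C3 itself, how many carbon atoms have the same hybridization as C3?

C3 is sp (two π bonds).
C1: sp ✓
C2: sp ✓
C3: sp ✓
C4: sp ✓
C5: sp2
C6: sp2
C7: sp3
C8: sp3
4 carbons are sp.

4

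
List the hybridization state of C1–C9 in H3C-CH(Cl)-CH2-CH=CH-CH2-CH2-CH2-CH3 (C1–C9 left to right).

C1 — 4 σ bonds. Steric number 4, so sp3.
C2: 4 σ bonds — 4 electron domains, sp3.
C3 is sp3: 4 σ bonds, 4 electron-density regions.
C4 has 3 σ bonds, plus one π bond: steric number 3 → sp2.
C5: 3 σ bonds, plus one π bond; 3 regions of electron density → sp2.
C6 is sp3: 4 σ bonds, 4 electron-density regions.
C7 is sp3: 4 σ bonds, 4 electron-density regions.
C8 — 4 σ bonds. Steric number 4, so sp3.
C9 has 4 σ bonds: steric number 4 → sp3.

C1 sp3, C2 sp3, C3 sp3, C4 sp2, C5 sp2, C6 sp3, C7 sp3, C8 sp3, C9 sp3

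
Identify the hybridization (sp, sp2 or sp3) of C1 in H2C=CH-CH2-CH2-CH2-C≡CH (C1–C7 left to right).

C1 has 3 σ bonds, plus one π bond: steric number 3 → sp2.

sp²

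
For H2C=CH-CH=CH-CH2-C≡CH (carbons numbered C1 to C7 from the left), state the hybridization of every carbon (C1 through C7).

C1 sp2, C2 sp2, C3 sp2, C4 sp2, C5 sp3, C6 sp, C7 sp

C1 has 3 σ bonds, plus one π bond: steric number 3 → sp2.
C2: 3 σ bonds, plus one π bond; 3 regions of electron density → sp2.
C3: 3 σ bonds, plus one π bond — 3 electron domains, sp2.
C4 has 3 σ bonds, plus one π bond: steric number 3 → sp2.
C5 has 4 σ bonds: steric number 4 → sp3.
C6 — 2 σ bonds, plus two π bonds. Steric number 2, so sp.
C7: 2 σ bonds, plus two π bonds; 2 regions of electron density → sp.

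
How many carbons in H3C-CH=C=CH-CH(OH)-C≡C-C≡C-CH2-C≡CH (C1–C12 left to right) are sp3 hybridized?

C1: sp3 ✓
C2: sp2
C3: sp
C4: sp2
C5: sp3 ✓
C6: sp
C7: sp
C8: sp
C9: sp
C10: sp3 ✓
C11: sp
C12: sp
C1, C5, C10 → 3 sp3 carbons.

3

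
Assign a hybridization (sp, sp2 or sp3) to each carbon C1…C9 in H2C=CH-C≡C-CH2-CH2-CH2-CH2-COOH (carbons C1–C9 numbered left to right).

C1 sp2, C2 sp2, C3 sp, C4 sp, C5 sp3, C6 sp3, C7 sp3, C8 sp3, C9 sp2

C1: 3 σ bonds, plus one π bond; 3 regions of electron density → sp2.
C2 carries 3 σ bonds, plus one π bond, giving a steric number of 3, so it is sp2.
C3: 2 σ bonds, plus two π bonds; 2 regions of electron density → sp.
C4 — 2 σ bonds, plus two π bonds. Steric number 2, so sp.
C5: 4 σ bonds — 4 electron domains, sp3.
C6 is sp3: 4 σ bonds, 4 electron-density regions.
C7: 4 σ bonds — 4 electron domains, sp3.
C8: 4 σ bonds; 4 regions of electron density → sp3.
C9 carries 3 σ bonds, plus one π bond, giving a steric number of 3, so it is sp2.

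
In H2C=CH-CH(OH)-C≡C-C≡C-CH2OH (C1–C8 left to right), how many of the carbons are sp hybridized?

4

C1: sp2
C2: sp2
C3: sp3
C4: sp ✓
C5: sp ✓
C6: sp ✓
C7: sp ✓
C8: sp3
C4, C5, C6, C7 → 4 sp carbons.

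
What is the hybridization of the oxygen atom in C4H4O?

sp2

One O lone pair is in the aromatic π system (p orbital), the other is in an sp2 hybrid in the ring plane; O has two σ bonds + one in-plane lone pair → sp2.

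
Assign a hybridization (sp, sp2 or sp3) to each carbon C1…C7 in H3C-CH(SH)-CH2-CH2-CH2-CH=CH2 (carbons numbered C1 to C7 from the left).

C1 is sp3: 4 σ bonds, 4 electron-density regions.
C2: 4 σ bonds; 4 regions of electron density → sp3.
C3: 4 σ bonds — 4 electron domains, sp3.
C4 has 4 σ bonds: steric number 4 → sp3.
C5: 4 σ bonds; 4 regions of electron density → sp3.
C6: 3 σ bonds, plus one π bond; 3 regions of electron density → sp2.
C7: 3 σ bonds, plus one π bond; 3 regions of electron density → sp2.

C1 sp3, C2 sp3, C3 sp3, C4 sp3, C5 sp3, C6 sp2, C7 sp2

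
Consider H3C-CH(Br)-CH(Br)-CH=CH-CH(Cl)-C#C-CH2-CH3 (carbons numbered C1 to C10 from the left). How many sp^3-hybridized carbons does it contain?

6

C1: sp3 ✓
C2: sp3 ✓
C3: sp3 ✓
C4: sp2
C5: sp2
C6: sp3 ✓
C7: sp
C8: sp
C9: sp3 ✓
C10: sp3 ✓
C1, C2, C3, C6, C9, C10 → 6 sp3 carbons.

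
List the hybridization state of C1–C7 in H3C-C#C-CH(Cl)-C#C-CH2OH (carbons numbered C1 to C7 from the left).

C1 sp3, C2 sp, C3 sp, C4 sp3, C5 sp, C6 sp, C7 sp3

C1 carries 4 σ bonds, giving a steric number of 4, so it is sp3.
C2: 2 σ bonds, plus two π bonds; 2 regions of electron density → sp.
C3 carries 2 σ bonds, plus two π bonds, giving a steric number of 2, so it is sp.
C4: 4 σ bonds — 4 electron domains, sp3.
C5: 2 σ bonds, plus two π bonds; 2 regions of electron density → sp.
C6: 2 σ bonds, plus two π bonds; 2 regions of electron density → sp.
C7 carries 4 σ bonds, giving a steric number of 4, so it is sp3.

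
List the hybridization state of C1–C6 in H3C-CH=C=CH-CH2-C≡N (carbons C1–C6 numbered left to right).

C1 sp3, C2 sp2, C3 sp, C4 sp2, C5 sp3, C6 sp

C1: 4 σ bonds; 4 regions of electron density → sp3.
C2: 3 σ bonds, plus one π bond; 3 regions of electron density → sp2.
C3 carries 2 σ bonds, plus two π bonds, giving a steric number of 2, so it is sp.
C4 carries 3 σ bonds, plus one π bond, giving a steric number of 3, so it is sp2.
C5 — 4 σ bonds. Steric number 4, so sp3.
C6 — 2 σ bonds, plus two π bonds. Steric number 2, so sp.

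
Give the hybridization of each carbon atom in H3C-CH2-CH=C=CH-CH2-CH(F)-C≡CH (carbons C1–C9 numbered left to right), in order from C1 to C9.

C1: 4 σ bonds; 4 regions of electron density → sp3.
C2 (4 σ bonds) has steric number 4: sp3.
C3: 3 σ bonds, plus one π bond; 3 regions of electron density → sp2.
C4: 2 σ bonds, plus two π bonds — 2 electron domains, sp.
C5: 3 σ bonds, plus one π bond; 3 regions of electron density → sp2.
C6 is sp3: 4 σ bonds, 4 electron-density regions.
C7: 4 σ bonds; 4 regions of electron density → sp3.
C8: 2 σ bonds, plus two π bonds; 2 regions of electron density → sp.
C9 is sp: 2 σ bonds, plus two π bonds, 2 electron-density regions.

C1 sp3, C2 sp3, C3 sp2, C4 sp, C5 sp2, C6 sp3, C7 sp3, C8 sp, C9 sp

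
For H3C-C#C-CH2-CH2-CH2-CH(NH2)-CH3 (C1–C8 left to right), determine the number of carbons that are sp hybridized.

C1: sp3
C2: sp ✓
C3: sp ✓
C4: sp3
C5: sp3
C6: sp3
C7: sp3
C8: sp3
C2, C3 → 2 sp carbons.

2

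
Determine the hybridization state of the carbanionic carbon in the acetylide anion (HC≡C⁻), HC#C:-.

One σ bond + one lone pair = steric number 2 → sp.

sp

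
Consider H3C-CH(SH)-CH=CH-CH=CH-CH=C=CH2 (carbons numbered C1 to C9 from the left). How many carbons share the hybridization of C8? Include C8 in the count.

C8 is sp (two π bonds).
C1: sp3
C2: sp3
C3: sp2
C4: sp2
C5: sp2
C6: sp2
C7: sp2
C8: sp ✓
C9: sp2
1 carbon is sp.

1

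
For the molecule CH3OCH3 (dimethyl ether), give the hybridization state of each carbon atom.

Each carbon atom carries 4 σ bonds, giving a steric number of 4, so it is sp3.

sp3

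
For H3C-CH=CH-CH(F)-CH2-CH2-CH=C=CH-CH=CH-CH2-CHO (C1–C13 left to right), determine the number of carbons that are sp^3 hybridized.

5

C1: sp3 ✓
C2: sp2
C3: sp2
C4: sp3 ✓
C5: sp3 ✓
C6: sp3 ✓
C7: sp2
C8: sp
C9: sp2
C10: sp2
C11: sp2
C12: sp3 ✓
C13: sp2
C1, C4, C5, C6, C12 → 5 sp3 carbons.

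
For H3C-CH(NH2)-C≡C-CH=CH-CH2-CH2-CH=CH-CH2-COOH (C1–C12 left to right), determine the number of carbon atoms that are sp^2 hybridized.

C1: sp3
C2: sp3
C3: sp
C4: sp
C5: sp2 ✓
C6: sp2 ✓
C7: sp3
C8: sp3
C9: sp2 ✓
C10: sp2 ✓
C11: sp3
C12: sp2 ✓
C5, C6, C9, C10, C12 → 5 sp2 carbons.

5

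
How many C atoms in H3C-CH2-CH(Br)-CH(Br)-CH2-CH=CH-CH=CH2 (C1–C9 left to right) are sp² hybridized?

4

C1: sp3
C2: sp3
C3: sp3
C4: sp3
C5: sp3
C6: sp2 ✓
C7: sp2 ✓
C8: sp2 ✓
C9: sp2 ✓
C6, C7, C8, C9 → 4 sp2 carbons.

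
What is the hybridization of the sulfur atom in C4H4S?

sp2

Analogous to furan: one S lone pair in the aromatic π system, S is sp2.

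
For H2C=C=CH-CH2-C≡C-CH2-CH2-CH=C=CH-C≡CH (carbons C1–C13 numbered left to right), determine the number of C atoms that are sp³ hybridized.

C1: sp2
C2: sp
C3: sp2
C4: sp3 ✓
C5: sp
C6: sp
C7: sp3 ✓
C8: sp3 ✓
C9: sp2
C10: sp
C11: sp2
C12: sp
C13: sp
C4, C7, C8 → 3 sp3 carbons.

3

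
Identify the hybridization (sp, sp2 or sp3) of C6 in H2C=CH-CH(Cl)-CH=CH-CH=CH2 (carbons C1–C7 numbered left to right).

C6 carries 3 σ bonds, plus one π bond, giving a steric number of 3, so it is sp2.

sp^2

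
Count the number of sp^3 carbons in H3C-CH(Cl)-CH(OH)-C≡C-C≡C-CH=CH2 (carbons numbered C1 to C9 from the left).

3

C1: sp3 ✓
C2: sp3 ✓
C3: sp3 ✓
C4: sp
C5: sp
C6: sp
C7: sp
C8: sp2
C9: sp2
C1, C2, C3 → 3 sp3 carbons.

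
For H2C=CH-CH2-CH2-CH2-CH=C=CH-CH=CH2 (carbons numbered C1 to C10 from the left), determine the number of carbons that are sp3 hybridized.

3

C1: sp2
C2: sp2
C3: sp3 ✓
C4: sp3 ✓
C5: sp3 ✓
C6: sp2
C7: sp
C8: sp2
C9: sp2
C10: sp2
C3, C4, C5 → 3 sp3 carbons.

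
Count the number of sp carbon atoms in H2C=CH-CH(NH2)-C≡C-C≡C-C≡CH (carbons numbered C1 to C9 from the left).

C1: sp2
C2: sp2
C3: sp3
C4: sp ✓
C5: sp ✓
C6: sp ✓
C7: sp ✓
C8: sp ✓
C9: sp ✓
C4, C5, C6, C7, C8, C9 → 6 sp carbons.

6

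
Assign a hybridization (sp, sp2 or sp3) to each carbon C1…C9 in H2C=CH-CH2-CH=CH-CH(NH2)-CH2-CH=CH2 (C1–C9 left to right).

C1 has 3 σ bonds, plus one π bond: steric number 3 → sp2.
C2 — 3 σ bonds, plus one π bond. Steric number 3, so sp2.
C3 has 4 σ bonds: steric number 4 → sp3.
C4: 3 σ bonds, plus one π bond — 3 electron domains, sp2.
C5 is sp2: 3 σ bonds, plus one π bond, 3 electron-density regions.
C6: 4 σ bonds — 4 electron domains, sp3.
C7 is sp3: 4 σ bonds, 4 electron-density regions.
C8: 3 σ bonds, plus one π bond; 3 regions of electron density → sp2.
C9 — 3 σ bonds, plus one π bond. Steric number 3, so sp2.

C1 sp2, C2 sp2, C3 sp3, C4 sp2, C5 sp2, C6 sp3, C7 sp3, C8 sp2, C9 sp2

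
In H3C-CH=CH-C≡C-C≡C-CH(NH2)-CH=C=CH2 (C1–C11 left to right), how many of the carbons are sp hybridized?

C1: sp3
C2: sp2
C3: sp2
C4: sp ✓
C5: sp ✓
C6: sp ✓
C7: sp ✓
C8: sp3
C9: sp2
C10: sp ✓
C11: sp2
C4, C5, C6, C7, C10 → 5 sp carbons.

5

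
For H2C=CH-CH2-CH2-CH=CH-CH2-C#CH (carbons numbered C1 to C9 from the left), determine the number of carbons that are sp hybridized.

2

C1: sp2
C2: sp2
C3: sp3
C4: sp3
C5: sp2
C6: sp2
C7: sp3
C8: sp ✓
C9: sp ✓
C8, C9 → 2 sp carbons.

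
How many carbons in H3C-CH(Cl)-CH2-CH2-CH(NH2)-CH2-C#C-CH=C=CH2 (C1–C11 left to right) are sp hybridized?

C1: sp3
C2: sp3
C3: sp3
C4: sp3
C5: sp3
C6: sp3
C7: sp ✓
C8: sp ✓
C9: sp2
C10: sp ✓
C11: sp2
C7, C8, C10 → 3 sp carbons.

3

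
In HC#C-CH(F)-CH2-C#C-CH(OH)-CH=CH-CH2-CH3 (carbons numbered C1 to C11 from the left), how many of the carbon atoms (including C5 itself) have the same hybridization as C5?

4

C5 is sp (two π bonds).
C1: sp ✓
C2: sp ✓
C3: sp3
C4: sp3
C5: sp ✓
C6: sp ✓
C7: sp3
C8: sp2
C9: sp2
C10: sp3
C11: sp3
4 carbons are sp.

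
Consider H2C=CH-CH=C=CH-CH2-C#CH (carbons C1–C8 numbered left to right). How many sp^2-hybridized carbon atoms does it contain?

4

C1: sp2 ✓
C2: sp2 ✓
C3: sp2 ✓
C4: sp
C5: sp2 ✓
C6: sp3
C7: sp
C8: sp
C1, C2, C3, C5 → 4 sp2 carbons.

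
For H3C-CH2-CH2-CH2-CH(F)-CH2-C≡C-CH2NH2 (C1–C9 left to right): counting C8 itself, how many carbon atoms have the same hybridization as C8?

2

C8 is sp (two π bonds).
C1: sp3
C2: sp3
C3: sp3
C4: sp3
C5: sp3
C6: sp3
C7: sp ✓
C8: sp ✓
C9: sp3
2 carbons are sp.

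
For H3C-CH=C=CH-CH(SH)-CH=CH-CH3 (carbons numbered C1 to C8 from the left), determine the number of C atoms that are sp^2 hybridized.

4

C1: sp3
C2: sp2 ✓
C3: sp
C4: sp2 ✓
C5: sp3
C6: sp2 ✓
C7: sp2 ✓
C8: sp3
C2, C4, C6, C7 → 4 sp2 carbons.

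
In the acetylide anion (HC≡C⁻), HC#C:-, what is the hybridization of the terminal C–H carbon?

sp

The terminal C–H carbon — 2 σ bonds, plus two π bonds. Steric number 2, so sp.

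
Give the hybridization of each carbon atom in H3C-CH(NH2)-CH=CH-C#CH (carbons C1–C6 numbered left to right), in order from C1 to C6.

C1 sp3, C2 sp3, C3 sp2, C4 sp2, C5 sp, C6 sp

C1: 4 σ bonds — 4 electron domains, sp3.
C2 is sp3: 4 σ bonds, 4 electron-density regions.
C3: 3 σ bonds, plus one π bond — 3 electron domains, sp2.
C4: 3 σ bonds, plus one π bond — 3 electron domains, sp2.
C5 (2 σ bonds, plus two π bonds) has steric number 2: sp.
C6 (2 σ bonds, plus two π bonds) has steric number 2: sp.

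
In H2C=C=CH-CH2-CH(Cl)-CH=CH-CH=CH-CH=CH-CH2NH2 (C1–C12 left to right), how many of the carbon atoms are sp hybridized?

C1: sp2
C2: sp ✓
C3: sp2
C4: sp3
C5: sp3
C6: sp2
C7: sp2
C8: sp2
C9: sp2
C10: sp2
C11: sp2
C12: sp3
C2 → 1 sp carbon.

1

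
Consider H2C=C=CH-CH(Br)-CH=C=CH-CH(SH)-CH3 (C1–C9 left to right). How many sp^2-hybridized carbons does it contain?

C1: sp2 ✓
C2: sp
C3: sp2 ✓
C4: sp3
C5: sp2 ✓
C6: sp
C7: sp2 ✓
C8: sp3
C9: sp3
C1, C3, C5, C7 → 4 sp2 carbons.

4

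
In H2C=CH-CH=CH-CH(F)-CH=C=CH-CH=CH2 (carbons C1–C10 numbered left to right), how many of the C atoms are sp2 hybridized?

C1: sp2 ✓
C2: sp2 ✓
C3: sp2 ✓
C4: sp2 ✓
C5: sp3
C6: sp2 ✓
C7: sp
C8: sp2 ✓
C9: sp2 ✓
C10: sp2 ✓
C1, C2, C3, C4, C6, C8, C9, C10 → 8 sp2 carbons.

8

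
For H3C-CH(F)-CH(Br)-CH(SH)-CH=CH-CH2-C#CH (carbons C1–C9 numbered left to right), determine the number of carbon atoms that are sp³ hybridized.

5

C1: sp3 ✓
C2: sp3 ✓
C3: sp3 ✓
C4: sp3 ✓
C5: sp2
C6: sp2
C7: sp3 ✓
C8: sp
C9: sp
C1, C2, C3, C4, C7 → 5 sp3 carbons.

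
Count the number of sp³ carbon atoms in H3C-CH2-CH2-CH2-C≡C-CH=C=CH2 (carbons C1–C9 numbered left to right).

4

C1: sp3 ✓
C2: sp3 ✓
C3: sp3 ✓
C4: sp3 ✓
C5: sp
C6: sp
C7: sp2
C8: sp
C9: sp2
C1, C2, C3, C4 → 4 sp3 carbons.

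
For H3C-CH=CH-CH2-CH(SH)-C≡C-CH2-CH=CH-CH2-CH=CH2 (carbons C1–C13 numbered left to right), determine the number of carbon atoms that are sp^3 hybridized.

5

C1: sp3 ✓
C2: sp2
C3: sp2
C4: sp3 ✓
C5: sp3 ✓
C6: sp
C7: sp
C8: sp3 ✓
C9: sp2
C10: sp2
C11: sp3 ✓
C12: sp2
C13: sp2
C1, C4, C5, C8, C11 → 5 sp3 carbons.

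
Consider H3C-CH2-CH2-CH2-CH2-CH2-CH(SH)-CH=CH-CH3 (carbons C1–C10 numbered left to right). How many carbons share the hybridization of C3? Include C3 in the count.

8

C3 is sp3 (only σ bonds).
C1: sp3 ✓
C2: sp3 ✓
C3: sp3 ✓
C4: sp3 ✓
C5: sp3 ✓
C6: sp3 ✓
C7: sp3 ✓
C8: sp2
C9: sp2
C10: sp3 ✓
8 carbons are sp3.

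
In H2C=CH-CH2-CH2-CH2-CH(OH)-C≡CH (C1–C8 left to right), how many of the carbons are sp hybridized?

2

C1: sp2
C2: sp2
C3: sp3
C4: sp3
C5: sp3
C6: sp3
C7: sp ✓
C8: sp ✓
C7, C8 → 2 sp carbons.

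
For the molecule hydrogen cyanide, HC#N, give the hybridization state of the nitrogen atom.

sp

The nitrogen atom: 1 σ bond and 1 lone pair, plus two π bonds; 2 regions of electron density → sp.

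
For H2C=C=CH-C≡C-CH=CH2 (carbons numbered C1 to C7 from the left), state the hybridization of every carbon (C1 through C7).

C1 (3 σ bonds, plus one π bond) has steric number 3: sp2.
C2 carries 2 σ bonds, plus two π bonds, giving a steric number of 2, so it is sp.
C3 has 3 σ bonds, plus one π bond: steric number 3 → sp2.
C4: 2 σ bonds, plus two π bonds; 2 regions of electron density → sp.
C5: 2 σ bonds, plus two π bonds; 2 regions of electron density → sp.
C6 carries 3 σ bonds, plus one π bond, giving a steric number of 3, so it is sp2.
C7 carries 3 σ bonds, plus one π bond, giving a steric number of 3, so it is sp2.

C1 sp2, C2 sp, C3 sp2, C4 sp, C5 sp, C6 sp2, C7 sp2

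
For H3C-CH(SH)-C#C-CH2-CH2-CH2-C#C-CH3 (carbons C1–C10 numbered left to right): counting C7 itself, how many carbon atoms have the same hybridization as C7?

6

C7 is sp3 (only σ bonds).
C1: sp3 ✓
C2: sp3 ✓
C3: sp
C4: sp
C5: sp3 ✓
C6: sp3 ✓
C7: sp3 ✓
C8: sp
C9: sp
C10: sp3 ✓
6 carbons are sp3.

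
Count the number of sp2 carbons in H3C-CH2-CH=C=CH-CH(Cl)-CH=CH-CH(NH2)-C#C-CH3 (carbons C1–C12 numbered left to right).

4

C1: sp3
C2: sp3
C3: sp2 ✓
C4: sp
C5: sp2 ✓
C6: sp3
C7: sp2 ✓
C8: sp2 ✓
C9: sp3
C10: sp
C11: sp
C12: sp3
C3, C5, C7, C8 → 4 sp2 carbons.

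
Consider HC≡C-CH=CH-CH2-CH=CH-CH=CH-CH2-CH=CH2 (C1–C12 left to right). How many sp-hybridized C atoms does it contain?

2

C1: sp ✓
C2: sp ✓
C3: sp2
C4: sp2
C5: sp3
C6: sp2
C7: sp2
C8: sp2
C9: sp2
C10: sp3
C11: sp2
C12: sp2
C1, C2 → 2 sp carbons.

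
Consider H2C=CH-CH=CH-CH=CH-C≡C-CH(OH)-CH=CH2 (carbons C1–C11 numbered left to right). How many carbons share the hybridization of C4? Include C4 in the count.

C4 is sp2 (one π bond).
C1: sp2 ✓
C2: sp2 ✓
C3: sp2 ✓
C4: sp2 ✓
C5: sp2 ✓
C6: sp2 ✓
C7: sp
C8: sp
C9: sp3
C10: sp2 ✓
C11: sp2 ✓
8 carbons are sp2.

8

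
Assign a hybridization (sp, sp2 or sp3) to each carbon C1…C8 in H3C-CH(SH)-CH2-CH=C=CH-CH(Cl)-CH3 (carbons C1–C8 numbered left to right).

C1: 4 σ bonds; 4 regions of electron density → sp3.
C2: 4 σ bonds — 4 electron domains, sp3.
C3: 4 σ bonds — 4 electron domains, sp3.
C4 carries 3 σ bonds, plus one π bond, giving a steric number of 3, so it is sp2.
C5 has 2 σ bonds, plus two π bonds: steric number 2 → sp.
C6 — 3 σ bonds, plus one π bond. Steric number 3, so sp2.
C7 has 4 σ bonds: steric number 4 → sp3.
C8 (4 σ bonds) has steric number 4: sp3.

C1 sp3, C2 sp3, C3 sp3, C4 sp2, C5 sp, C6 sp2, C7 sp3, C8 sp3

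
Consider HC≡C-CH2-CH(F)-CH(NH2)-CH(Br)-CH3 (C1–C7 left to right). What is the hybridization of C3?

C3 — 4 σ bonds. Steric number 4, so sp3.

sp^3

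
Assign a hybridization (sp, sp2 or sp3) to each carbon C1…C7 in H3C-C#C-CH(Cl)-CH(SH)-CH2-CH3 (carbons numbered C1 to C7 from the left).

C1: 4 σ bonds — 4 electron domains, sp3.
C2 (2 σ bonds, plus two π bonds) has steric number 2: sp.
C3 is sp: 2 σ bonds, plus two π bonds, 2 electron-density regions.
C4 (4 σ bonds) has steric number 4: sp3.
C5 is sp3: 4 σ bonds, 4 electron-density regions.
C6 — 4 σ bonds. Steric number 4, so sp3.
C7 is sp3: 4 σ bonds, 4 electron-density regions.

C1 sp3, C2 sp, C3 sp, C4 sp3, C5 sp3, C6 sp3, C7 sp3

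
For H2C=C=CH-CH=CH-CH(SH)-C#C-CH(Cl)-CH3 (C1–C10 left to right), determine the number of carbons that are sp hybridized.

3

C1: sp2
C2: sp ✓
C3: sp2
C4: sp2
C5: sp2
C6: sp3
C7: sp ✓
C8: sp ✓
C9: sp3
C10: sp3
C2, C7, C8 → 3 sp carbons.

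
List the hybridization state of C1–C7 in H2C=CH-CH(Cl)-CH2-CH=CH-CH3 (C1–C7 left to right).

C1: 3 σ bonds, plus one π bond; 3 regions of electron density → sp2.
C2 (3 σ bonds, plus one π bond) has steric number 3: sp2.
C3 — 4 σ bonds. Steric number 4, so sp3.
C4: 4 σ bonds — 4 electron domains, sp3.
C5 carries 3 σ bonds, plus one π bond, giving a steric number of 3, so it is sp2.
C6 is sp2: 3 σ bonds, plus one π bond, 3 electron-density regions.
C7: 4 σ bonds; 4 regions of electron density → sp3.

C1 sp2, C2 sp2, C3 sp3, C4 sp3, C5 sp2, C6 sp2, C7 sp3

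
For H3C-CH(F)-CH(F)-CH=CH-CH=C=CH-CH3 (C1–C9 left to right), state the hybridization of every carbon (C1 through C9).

C1 sp3, C2 sp3, C3 sp3, C4 sp2, C5 sp2, C6 sp2, C7 sp, C8 sp2, C9 sp3

C1 (4 σ bonds) has steric number 4: sp3.
C2 is sp3: 4 σ bonds, 4 electron-density regions.
C3 carries 4 σ bonds, giving a steric number of 4, so it is sp3.
C4 — 3 σ bonds, plus one π bond. Steric number 3, so sp2.
C5 — 3 σ bonds, plus one π bond. Steric number 3, so sp2.
C6: 3 σ bonds, plus one π bond — 3 electron domains, sp2.
C7: 2 σ bonds, plus two π bonds — 2 electron domains, sp.
C8 has 3 σ bonds, plus one π bond: steric number 3 → sp2.
C9 carries 4 σ bonds, giving a steric number of 4, so it is sp3.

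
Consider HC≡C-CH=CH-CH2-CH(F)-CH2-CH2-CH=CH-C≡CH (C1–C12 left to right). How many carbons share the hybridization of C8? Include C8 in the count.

4

C8 is sp3 (only σ bonds).
C1: sp
C2: sp
C3: sp2
C4: sp2
C5: sp3 ✓
C6: sp3 ✓
C7: sp3 ✓
C8: sp3 ✓
C9: sp2
C10: sp2
C11: sp
C12: sp
4 carbons are sp3.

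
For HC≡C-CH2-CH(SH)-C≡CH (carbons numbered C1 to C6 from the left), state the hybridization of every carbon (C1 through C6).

C1 sp, C2 sp, C3 sp3, C4 sp3, C5 sp, C6 sp

C1: 2 σ bonds, plus two π bonds — 2 electron domains, sp.
C2 is sp: 2 σ bonds, plus two π bonds, 2 electron-density regions.
C3: 4 σ bonds — 4 electron domains, sp3.
C4: 4 σ bonds; 4 regions of electron density → sp3.
C5 (2 σ bonds, plus two π bonds) has steric number 2: sp.
C6 (2 σ bonds, plus two π bonds) has steric number 2: sp.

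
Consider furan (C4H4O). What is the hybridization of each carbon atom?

Each carbon atom — 3 σ bonds, plus one π bond. Steric number 3, so sp2.

sp^2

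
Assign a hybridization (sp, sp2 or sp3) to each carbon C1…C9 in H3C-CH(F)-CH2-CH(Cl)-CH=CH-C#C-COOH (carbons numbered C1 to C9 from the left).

C1 sp3, C2 sp3, C3 sp3, C4 sp3, C5 sp2, C6 sp2, C7 sp, C8 sp, C9 sp2

C1 — 4 σ bonds. Steric number 4, so sp3.
C2 has 4 σ bonds: steric number 4 → sp3.
C3 — 4 σ bonds. Steric number 4, so sp3.
C4 — 4 σ bonds. Steric number 4, so sp3.
C5: 3 σ bonds, plus one π bond; 3 regions of electron density → sp2.
C6: 3 σ bonds, plus one π bond; 3 regions of electron density → sp2.
C7 — 2 σ bonds, plus two π bonds. Steric number 2, so sp.
C8 has 2 σ bonds, plus two π bonds: steric number 2 → sp.
C9 is sp2: 3 σ bonds, plus one π bond, 3 electron-density regions.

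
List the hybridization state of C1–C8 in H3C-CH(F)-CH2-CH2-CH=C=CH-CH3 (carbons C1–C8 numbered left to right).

C1 carries 4 σ bonds, giving a steric number of 4, so it is sp3.
C2 carries 4 σ bonds, giving a steric number of 4, so it is sp3.
C3: 4 σ bonds; 4 regions of electron density → sp3.
C4 carries 4 σ bonds, giving a steric number of 4, so it is sp3.
C5 has 3 σ bonds, plus one π bond: steric number 3 → sp2.
C6: 2 σ bonds, plus two π bonds — 2 electron domains, sp.
C7: 3 σ bonds, plus one π bond; 3 regions of electron density → sp2.
C8 (4 σ bonds) has steric number 4: sp3.

C1 sp3, C2 sp3, C3 sp3, C4 sp3, C5 sp2, C6 sp, C7 sp2, C8 sp3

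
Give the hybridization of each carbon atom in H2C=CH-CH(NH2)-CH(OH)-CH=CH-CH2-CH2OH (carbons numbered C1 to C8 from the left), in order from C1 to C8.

C1 sp2, C2 sp2, C3 sp3, C4 sp3, C5 sp2, C6 sp2, C7 sp3, C8 sp3

C1: 3 σ bonds, plus one π bond — 3 electron domains, sp2.
C2: 3 σ bonds, plus one π bond; 3 regions of electron density → sp2.
C3 (4 σ bonds) has steric number 4: sp3.
C4: 4 σ bonds — 4 electron domains, sp3.
C5 (3 σ bonds, plus one π bond) has steric number 3: sp2.
C6 is sp2: 3 σ bonds, plus one π bond, 3 electron-density regions.
C7: 4 σ bonds — 4 electron domains, sp3.
C8 — 4 σ bonds. Steric number 4, so sp3.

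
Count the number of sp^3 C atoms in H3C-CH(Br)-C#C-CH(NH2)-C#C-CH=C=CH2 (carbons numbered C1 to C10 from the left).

C1: sp3 ✓
C2: sp3 ✓
C3: sp
C4: sp
C5: sp3 ✓
C6: sp
C7: sp
C8: sp2
C9: sp
C10: sp2
C1, C2, C5 → 3 sp3 carbons.

3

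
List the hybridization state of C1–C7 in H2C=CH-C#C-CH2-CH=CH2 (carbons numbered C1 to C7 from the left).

C1 (3 σ bonds, plus one π bond) has steric number 3: sp2.
C2: 3 σ bonds, plus one π bond — 3 electron domains, sp2.
C3 (2 σ bonds, plus two π bonds) has steric number 2: sp.
C4 (2 σ bonds, plus two π bonds) has steric number 2: sp.
C5 has 4 σ bonds: steric number 4 → sp3.
C6: 3 σ bonds, plus one π bond; 3 regions of electron density → sp2.
C7 (3 σ bonds, plus one π bond) has steric number 3: sp2.

C1 sp2, C2 sp2, C3 sp, C4 sp, C5 sp3, C6 sp2, C7 sp2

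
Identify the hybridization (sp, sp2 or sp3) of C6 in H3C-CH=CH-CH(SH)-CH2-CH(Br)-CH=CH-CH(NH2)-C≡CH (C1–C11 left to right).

C6 carries 4 σ bonds, giving a steric number of 4, so it is sp3.

sp³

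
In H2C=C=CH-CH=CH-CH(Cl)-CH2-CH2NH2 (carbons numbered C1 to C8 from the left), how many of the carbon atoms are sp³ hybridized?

3

C1: sp2
C2: sp
C3: sp2
C4: sp2
C5: sp2
C6: sp3 ✓
C7: sp3 ✓
C8: sp3 ✓
C6, C7, C8 → 3 sp3 carbons.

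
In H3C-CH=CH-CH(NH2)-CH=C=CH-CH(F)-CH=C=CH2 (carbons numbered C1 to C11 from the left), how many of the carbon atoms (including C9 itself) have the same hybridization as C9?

C9 is sp2 (one π bond).
C1: sp3
C2: sp2 ✓
C3: sp2 ✓
C4: sp3
C5: sp2 ✓
C6: sp
C7: sp2 ✓
C8: sp3
C9: sp2 ✓
C10: sp
C11: sp2 ✓
6 carbons are sp2.

6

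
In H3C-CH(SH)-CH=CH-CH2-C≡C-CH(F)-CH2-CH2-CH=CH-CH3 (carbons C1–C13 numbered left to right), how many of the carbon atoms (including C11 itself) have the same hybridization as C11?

C11 is sp2 (one π bond).
C1: sp3
C2: sp3
C3: sp2 ✓
C4: sp2 ✓
C5: sp3
C6: sp
C7: sp
C8: sp3
C9: sp3
C10: sp3
C11: sp2 ✓
C12: sp2 ✓
C13: sp3
4 carbons are sp2.

4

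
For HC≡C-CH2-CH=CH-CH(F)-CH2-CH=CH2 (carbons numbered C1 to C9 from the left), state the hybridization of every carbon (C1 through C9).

C1 sp, C2 sp, C3 sp3, C4 sp2, C5 sp2, C6 sp3, C7 sp3, C8 sp2, C9 sp2

C1: 2 σ bonds, plus two π bonds — 2 electron domains, sp.
C2 (2 σ bonds, plus two π bonds) has steric number 2: sp.
C3 is sp3: 4 σ bonds, 4 electron-density regions.
C4 has 3 σ bonds, plus one π bond: steric number 3 → sp2.
C5: 3 σ bonds, plus one π bond; 3 regions of electron density → sp2.
C6 has 4 σ bonds: steric number 4 → sp3.
C7: 4 σ bonds; 4 regions of electron density → sp3.
C8 — 3 σ bonds, plus one π bond. Steric number 3, so sp2.
C9 (3 σ bonds, plus one π bond) has steric number 3: sp2.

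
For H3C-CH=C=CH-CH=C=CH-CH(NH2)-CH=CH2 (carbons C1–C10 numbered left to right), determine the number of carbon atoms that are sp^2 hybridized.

C1: sp3
C2: sp2 ✓
C3: sp
C4: sp2 ✓
C5: sp2 ✓
C6: sp
C7: sp2 ✓
C8: sp3
C9: sp2 ✓
C10: sp2 ✓
C2, C4, C5, C7, C9, C10 → 6 sp2 carbons.

6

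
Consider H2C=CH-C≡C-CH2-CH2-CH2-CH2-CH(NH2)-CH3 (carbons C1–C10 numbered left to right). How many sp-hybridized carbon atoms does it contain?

2

C1: sp2
C2: sp2
C3: sp ✓
C4: sp ✓
C5: sp3
C6: sp3
C7: sp3
C8: sp3
C9: sp3
C10: sp3
C3, C4 → 2 sp carbons.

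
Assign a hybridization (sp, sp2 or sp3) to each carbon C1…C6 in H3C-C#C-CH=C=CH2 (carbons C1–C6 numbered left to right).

C1: 4 σ bonds — 4 electron domains, sp3.
C2: 2 σ bonds, plus two π bonds; 2 regions of electron density → sp.
C3: 2 σ bonds, plus two π bonds; 2 regions of electron density → sp.
C4 carries 3 σ bonds, plus one π bond, giving a steric number of 3, so it is sp2.
C5 has 2 σ bonds, plus two π bonds: steric number 2 → sp.
C6 carries 3 σ bonds, plus one π bond, giving a steric number of 3, so it is sp2.

C1 sp3, C2 sp, C3 sp, C4 sp2, C5 sp, C6 sp2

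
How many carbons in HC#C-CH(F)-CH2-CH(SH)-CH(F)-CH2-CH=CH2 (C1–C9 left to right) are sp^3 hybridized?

5

C1: sp
C2: sp
C3: sp3 ✓
C4: sp3 ✓
C5: sp3 ✓
C6: sp3 ✓
C7: sp3 ✓
C8: sp2
C9: sp2
C3, C4, C5, C6, C7 → 5 sp3 carbons.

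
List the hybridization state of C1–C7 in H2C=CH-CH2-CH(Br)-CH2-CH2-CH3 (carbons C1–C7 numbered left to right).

C1 sp2, C2 sp2, C3 sp3, C4 sp3, C5 sp3, C6 sp3, C7 sp3

C1 carries 3 σ bonds, plus one π bond, giving a steric number of 3, so it is sp2.
C2 is sp2: 3 σ bonds, plus one π bond, 3 electron-density regions.
C3 carries 4 σ bonds, giving a steric number of 4, so it is sp3.
C4: 4 σ bonds — 4 electron domains, sp3.
C5: 4 σ bonds — 4 electron domains, sp3.
C6 is sp3: 4 σ bonds, 4 electron-density regions.
C7: 4 σ bonds; 4 regions of electron density → sp3.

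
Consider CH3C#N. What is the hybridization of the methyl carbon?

The methyl carbon — 4 σ bonds. Steric number 4, so sp3.

sp3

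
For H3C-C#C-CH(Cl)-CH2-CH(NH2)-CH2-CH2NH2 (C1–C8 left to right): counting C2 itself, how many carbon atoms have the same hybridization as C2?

C2 is sp (two π bonds).
C1: sp3
C2: sp ✓
C3: sp ✓
C4: sp3
C5: sp3
C6: sp3
C7: sp3
C8: sp3
2 carbons are sp.

2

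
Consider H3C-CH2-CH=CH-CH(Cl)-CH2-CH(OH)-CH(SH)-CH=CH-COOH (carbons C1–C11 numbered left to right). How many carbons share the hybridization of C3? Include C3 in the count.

C3 is sp2 (one π bond).
C1: sp3
C2: sp3
C3: sp2 ✓
C4: sp2 ✓
C5: sp3
C6: sp3
C7: sp3
C8: sp3
C9: sp2 ✓
C10: sp2 ✓
C11: sp2 ✓
5 carbons are sp2.

5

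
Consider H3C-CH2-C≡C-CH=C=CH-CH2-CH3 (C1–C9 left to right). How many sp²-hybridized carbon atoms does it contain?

C1: sp3
C2: sp3
C3: sp
C4: sp
C5: sp2 ✓
C6: sp
C7: sp2 ✓
C8: sp3
C9: sp3
C5, C7 → 2 sp2 carbons.

2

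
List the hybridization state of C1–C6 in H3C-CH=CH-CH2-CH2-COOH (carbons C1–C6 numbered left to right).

C1 sp3, C2 sp2, C3 sp2, C4 sp3, C5 sp3, C6 sp2

C1: 4 σ bonds; 4 regions of electron density → sp3.
C2: 3 σ bonds, plus one π bond; 3 regions of electron density → sp2.
C3 is sp2: 3 σ bonds, plus one π bond, 3 electron-density regions.
C4 carries 4 σ bonds, giving a steric number of 4, so it is sp3.
C5 has 4 σ bonds: steric number 4 → sp3.
C6 (3 σ bonds, plus one π bond) has steric number 3: sp2.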